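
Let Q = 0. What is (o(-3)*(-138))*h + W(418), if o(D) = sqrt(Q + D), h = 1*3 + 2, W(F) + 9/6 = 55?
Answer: 107/2 - 690*I*sqrt(3) ≈ 53.5 - 1195.1*I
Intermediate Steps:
W(F) = 107/2 (W(F) = -3/2 + 55 = 107/2)
h = 5 (h = 3 + 2 = 5)
o(D) = sqrt(D) (o(D) = sqrt(0 + D) = sqrt(D))
(o(-3)*(-138))*h + W(418) = (sqrt(-3)*(-138))*5 + 107/2 = ((I*sqrt(3))*(-138))*5 + 107/2 = -138*I*sqrt(3)*5 + 107/2 = -690*I*sqrt(3) + 107/2 = 107/2 - 690*I*sqrt(3)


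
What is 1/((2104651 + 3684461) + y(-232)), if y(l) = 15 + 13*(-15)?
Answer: 1/5788932 ≈ 1.7274e-7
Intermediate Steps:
y(l) = -180 (y(l) = 15 - 195 = -180)
1/((2104651 + 3684461) + y(-232)) = 1/((2104651 + 3684461) - 180) = 1/(5789112 - 180) = 1/5788932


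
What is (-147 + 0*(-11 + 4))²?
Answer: 21609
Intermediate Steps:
(-147 + 0*(-11 + 4))² = (-147 + 0*(-7))² = (-147 + 0)² = (-147)² = 21609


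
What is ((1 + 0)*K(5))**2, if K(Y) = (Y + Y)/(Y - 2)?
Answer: 100/9 ≈ 11.111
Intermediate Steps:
K(Y) = 2*Y/(-2 + Y) (K(Y) = (2*Y)/(-2 + Y) = 2*Y/(-2 + Y))
((1 + 0)*K(5))**2 = ((1 + 0)*(2*5/(-2 + 5)))**2 = (1*(2*5/3))**2 = (1*(2*5*(1/3)))**2 = (1*(10/3))**2 = (10/3)**2 = 100/9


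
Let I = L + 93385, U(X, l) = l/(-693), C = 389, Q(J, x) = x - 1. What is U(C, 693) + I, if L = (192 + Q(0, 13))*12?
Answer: 95832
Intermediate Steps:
Q(J, x) = -1 + x
L = 2448 (L = (192 + (-1 + 13))*12 = (192 + 12)*12 = 204*12 = 2448)
U(X, l) = -l/693 (U(X, l) = l*(-1/693) = -l/693)
I = 95833 (I = 2448 + 93385 = 95833)
U(C, 693) + I = -1/693*693 + 95833 = -1 + 95833 = 95832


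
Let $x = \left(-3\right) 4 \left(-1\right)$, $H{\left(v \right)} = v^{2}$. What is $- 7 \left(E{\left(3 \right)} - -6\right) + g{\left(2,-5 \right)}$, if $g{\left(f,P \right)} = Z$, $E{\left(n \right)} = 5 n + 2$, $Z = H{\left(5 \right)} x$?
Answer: $139$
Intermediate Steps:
$x = 12$ ($x = \left(-12\right) \left(-1\right) = 12$)
$Z = 300$ ($Z = 5^{2} \cdot 12 = 25 \cdot 12 = 300$)
$E{\left(n \right)} = 2 + 5 n$
$g{\left(f,P \right)} = 300$
$- 7 \left(E{\left(3 \right)} - -6\right) + g{\left(2,-5 \right)} = - 7 \left(\left(2 + 5 \cdot 3\right) - -6\right) + 300 = - 7 \left(\left(2 + 15\right) + 6\right) + 300 = - 7 \left(17 + 6\right) + 300 = \left(-7\right) 23 + 300 = -161 + 300 = 139$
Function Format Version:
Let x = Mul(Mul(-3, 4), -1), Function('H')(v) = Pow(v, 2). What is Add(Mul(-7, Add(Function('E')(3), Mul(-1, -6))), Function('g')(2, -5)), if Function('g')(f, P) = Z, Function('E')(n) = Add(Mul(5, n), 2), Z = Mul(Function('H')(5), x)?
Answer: 139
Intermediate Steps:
x = 12 (x = Mul(-12, -1) = 12)
Z = 300 (Z = Mul(Pow(5, 2), 12) = Mul(25, 12) = 300)
Function('E')(n) = Add(2, Mul(5, n))
Function('g')(f, P) = 300
Add(Mul(-7, Add(Function('E')(3), Mul(-1, -6))), Function('g')(2, -5)) = Add(Mul(-7, Add(Add(2, Mul(5, 3)), Mul(-1, -6))), 300) = Add(Mul(-7, Add(Add(2, 15), 6)), 300) = Add(Mul(-7, Add(17, 6)), 300) = Add(Mul(-7, 23), 300) = Add(-161, 300) = 139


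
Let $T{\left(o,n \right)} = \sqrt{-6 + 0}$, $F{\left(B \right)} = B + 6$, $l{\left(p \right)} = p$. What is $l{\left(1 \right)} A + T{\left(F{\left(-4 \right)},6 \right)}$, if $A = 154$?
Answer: $154 + i \sqrt{6} \approx 154.0 + 2.4495 i$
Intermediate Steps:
$F{\left(B \right)} = 6 + B$
$T{\left(o,n \right)} = i \sqrt{6}$ ($T{\left(o,n \right)} = \sqrt{-6} = i \sqrt{6}$)
$l{\left(1 \right)} A + T{\left(F{\left(-4 \right)},6 \right)} = 1 \cdot 154 + i \sqrt{6} = 154 + i \sqrt{6}$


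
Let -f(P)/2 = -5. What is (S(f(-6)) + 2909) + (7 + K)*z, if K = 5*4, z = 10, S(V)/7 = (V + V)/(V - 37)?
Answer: 85693/27 ≈ 3173.8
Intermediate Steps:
f(P) = 10 (f(P) = -2*(-5) = 10)
S(V) = 14*V/(-37 + V) (S(V) = 7*((V + V)/(V - 37)) = 7*((2*V)/(-37 + V)) = 7*(2*V/(-37 + V)) = 14*V/(-37 + V))
K = 20
(S(f(-6)) + 2909) + (7 + K)*z = (14*10/(-37 + 10) + 2909) + (7 + 20)*10 = (14*10/(-27) + 2909) + 27*10 = (14*10*(-1/27) + 2909) + 270 = (-140/27 + 2909) + 270 = 78403/27 + 270 = 85693/27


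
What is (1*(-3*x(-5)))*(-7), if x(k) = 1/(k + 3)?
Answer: -21/2 ≈ -10.500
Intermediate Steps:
x(k) = 1/(3 + k)
(1*(-3*x(-5)))*(-7) = (1*(-3/(3 - 5)))*(-7) = (1*(-3/(-2)))*(-7) = (1*(-3*(-½)))*(-7) = (1*(3/2))*(-7) = (3/2)*(-7) = -21/2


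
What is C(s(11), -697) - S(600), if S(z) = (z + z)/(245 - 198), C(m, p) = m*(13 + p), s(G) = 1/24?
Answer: -5079/94 ≈ -54.032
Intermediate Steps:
s(G) = 1/24
S(z) = 2*z/47 (S(z) = (2*z)/47 = (2*z)*(1/47) = 2*z/47)
C(s(11), -697) - S(600) = (13 - 697)/24 - 2*600/47 = (1/24)*(-684) - 1*1200/47 = -57/2 - 1200/47 = -5079/94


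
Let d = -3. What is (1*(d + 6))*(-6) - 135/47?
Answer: -981/47 ≈ -20.872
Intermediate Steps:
(1*(d + 6))*(-6) - 135/47 = (1*(-3 + 6))*(-6) - 135/47 = (1*3)*(-6) - 135*1/47 = 3*(-6) - 135/47 = -18 - 135/47 = -981/47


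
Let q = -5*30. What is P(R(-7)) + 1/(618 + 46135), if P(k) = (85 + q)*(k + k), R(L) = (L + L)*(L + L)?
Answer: -1191266439/46753 ≈ -25480.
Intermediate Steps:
q = -150
R(L) = 4*L² (R(L) = (2*L)*(2*L) = 4*L²)
P(k) = -130*k (P(k) = (85 - 150)*(k + k) = -130*k)
P(R(-7)) + 1/(618 + 46135) = -520*(-7)² + 1/(618 + 46135) = -520*49 + 1/46753 = -130*196 + 1/46753 = -25480 + 1/46753 = -1191266439/46753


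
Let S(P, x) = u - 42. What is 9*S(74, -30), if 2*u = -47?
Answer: -1179/2 ≈ -589.50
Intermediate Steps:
u = -47/2 (u = (½)*(-47) = -47/2 ≈ -23.500)
S(P, x) = -131/2 (S(P, x) = -47/2 - 42 = -131/2)
9*S(74, -30) = 9*(-131/2) = -1179/2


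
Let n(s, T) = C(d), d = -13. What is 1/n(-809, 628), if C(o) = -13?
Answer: -1/13 ≈ -0.076923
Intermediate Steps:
n(s, T) = -13
1/n(-809, 628) = 1/(-13) = -1/13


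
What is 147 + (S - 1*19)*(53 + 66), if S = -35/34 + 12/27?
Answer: -39305/18 ≈ -2183.6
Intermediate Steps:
S = -179/306 (S = -35*1/34 + 12*(1/27) = -35/34 + 4/9 = -179/306 ≈ -0.58497)
147 + (S - 1*19)*(53 + 66) = 147 + (-179/306 - 1*19)*(53 + 66) = 147 + (-179/306 - 19)*119 = 147 - 5993/306*119 = 147 - 41951/18 = -39305/18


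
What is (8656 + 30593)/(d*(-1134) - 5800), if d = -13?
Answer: 39249/8942 ≈ 4.3893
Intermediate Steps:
(8656 + 30593)/(d*(-1134) - 5800) = (8656 + 30593)/(-13*(-1134) - 5800) = 39249/(14742 - 5800) = 39249/8942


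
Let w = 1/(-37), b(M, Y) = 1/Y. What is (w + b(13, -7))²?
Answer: 1936/67081 ≈ 0.028861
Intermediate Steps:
w = -1/37 ≈ -0.027027
(w + b(13, -7))² = (-1/37 + 1/(-7))² = (-1/37 - ⅐)² = (-44/259)² = 1936/67081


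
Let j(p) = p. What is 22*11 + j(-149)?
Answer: 93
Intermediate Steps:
22*11 + j(-149) = 22*11 - 149 = 242 - 149 = 93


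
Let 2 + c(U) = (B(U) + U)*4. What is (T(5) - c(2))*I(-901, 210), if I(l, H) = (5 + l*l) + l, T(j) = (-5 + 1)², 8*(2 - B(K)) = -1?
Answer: 2432715/2 ≈ 1.2164e+6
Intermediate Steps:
B(K) = 17/8 (B(K) = 2 - ⅛*(-1) = 2 + ⅛ = 17/8)
T(j) = 16 (T(j) = (-4)² = 16)
c(U) = 13/2 + 4*U (c(U) = -2 + (17/8 + U)*4 = -2 + (17/2 + 4*U) = 13/2 + 4*U)
I(l, H) = 5 + l + l² (I(l, H) = (5 + l²) + l = 5 + l + l²)
(T(5) - c(2))*I(-901, 210) = (16 - (13/2 + 4*2))*(5 - 901 + (-901)²) = (16 - (13/2 + 8))*(5 - 901 + 811801) = (16 - 1*29/2)*810905 = (16 - 29/2)*810905 = (3/2)*810905 = 2432715/2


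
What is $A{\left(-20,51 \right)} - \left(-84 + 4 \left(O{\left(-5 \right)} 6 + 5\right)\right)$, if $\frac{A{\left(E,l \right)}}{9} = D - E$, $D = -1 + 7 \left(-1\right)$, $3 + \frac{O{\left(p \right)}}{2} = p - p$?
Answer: $316$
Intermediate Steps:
$O{\left(p \right)} = -6$ ($O{\left(p \right)} = -6 + 2 \left(p - p\right) = -6 + 2 \cdot 0 = -6 + 0 = -6$)
$D = -8$ ($D = -1 - 7 = -8$)
$A{\left(E,l \right)} = -72 - 9 E$ ($A{\left(E,l \right)} = 9 \left(-8 - E\right) = -72 - 9 E$)
$A{\left(-20,51 \right)} - \left(-84 + 4 \left(O{\left(-5 \right)} 6 + 5\right)\right) = \left(-72 - -180\right) - \left(-84 + 4 \left(\left(-6\right) 6 + 5\right)\right) = \left(-72 + 180\right) - \left(-84 + 4 \left(-36 + 5\right)\right) = 108 + \left(\left(-4\right) \left(-31\right) + 84\right) = 108 + \left(124 + 84\right) = 108 + 208 = 316$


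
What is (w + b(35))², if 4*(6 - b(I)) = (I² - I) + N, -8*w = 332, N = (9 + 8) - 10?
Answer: 1792921/16 ≈ 1.1206e+5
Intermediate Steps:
N = 7 (N = 17 - 10 = 7)
w = -83/2 (w = -⅛*332 = -83/2 ≈ -41.500)
b(I) = 17/4 - I²/4 + I/4 (b(I) = 6 - ((I² - I) + 7)/4 = 6 - (7 + I² - I)/4 = 6 + (-7/4 - I²/4 + I/4) = 17/4 - I²/4 + I/4)
(w + b(35))² = (-83/2 + (17/4 - ¼*35² + (¼)*35))² = (-83/2 + (17/4 - ¼*1225 + 35/4))² = (-83/2 + (17/4 - 1225/4 + 35/4))² = (-83/2 - 1173/4)² = (-1339/4)² = 1792921/16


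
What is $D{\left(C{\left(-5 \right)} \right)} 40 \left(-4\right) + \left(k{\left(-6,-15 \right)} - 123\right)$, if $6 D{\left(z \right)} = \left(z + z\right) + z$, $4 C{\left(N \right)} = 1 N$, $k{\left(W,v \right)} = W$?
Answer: $-29$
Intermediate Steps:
$C{\left(N \right)} = \frac{N}{4}$ ($C{\left(N \right)} = \frac{1 N}{4} = \frac{N}{4}$)
$D{\left(z \right)} = \frac{z}{2}$ ($D{\left(z \right)} = \frac{\left(z + z\right) + z}{6} = \frac{2 z + z}{6} = \frac{3 z}{6} = \frac{z}{2}$)
$D{\left(C{\left(-5 \right)} \right)} 40 \left(-4\right) + \left(k{\left(-6,-15 \right)} - 123\right) = \frac{\frac{1}{4} \left(-5\right)}{2} \cdot 40 \left(-4\right) - 129 = \frac{1}{2} \left(- \frac{5}{4}\right) \left(-160\right) - 129 = \left(- \frac{5}{8}\right) \left(-160\right) - 129 = 100 - 129 = -29$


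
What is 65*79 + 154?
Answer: 5289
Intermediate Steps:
65*79 + 154 = 5135 + 154 = 5289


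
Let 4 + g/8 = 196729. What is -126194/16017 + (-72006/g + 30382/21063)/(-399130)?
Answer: -92757820393559712043/11773153631517243000 ≈ -7.8788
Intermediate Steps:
g = 1573800 (g = -32 + 8*196729 = -32 + 1573832 = 1573800)
-126194/16017 + (-72006/g + 30382/21063)/(-399130) = -126194/16017 + (-72006/1573800 + 30382/21063)/(-399130) = -126194*1/16017 + (-72006*1/1573800 + 30382*(1/21063))*(-1/399130) = -126194/16017 + (-12001/262300 + 30382/21063)*(-1/399130) = -126194/16017 + (7716421537/5524824900)*(-1/399130) = -126194/16017 - 7716421537/2205123362337000 = -92757820393559712043/11773153631517243000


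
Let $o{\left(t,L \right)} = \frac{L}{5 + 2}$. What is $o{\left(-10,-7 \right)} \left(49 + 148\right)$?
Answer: $-197$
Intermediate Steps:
$o{\left(t,L \right)} = \frac{L}{7}$
$o{\left(-10,-7 \right)} \left(49 + 148\right) = \frac{1}{7} \left(-7\right) \left(49 + 148\right) = \left(-1\right) 197 = -197$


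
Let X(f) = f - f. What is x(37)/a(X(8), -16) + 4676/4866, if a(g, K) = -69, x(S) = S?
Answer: 23767/55959 ≈ 0.42472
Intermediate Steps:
X(f) = 0
x(37)/a(X(8), -16) + 4676/4866 = 37/(-69) + 4676/4866 = 37*(-1/69) + 4676*(1/4866) = -37/69 + 2338/2433 = 23767/55959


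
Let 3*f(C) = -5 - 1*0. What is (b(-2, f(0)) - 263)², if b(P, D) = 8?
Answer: 65025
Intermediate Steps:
f(C) = -5/3 (f(C) = (-5 - 1*0)/3 = (-5 + 0)/3 = (⅓)*(-5) = -5/3)
(b(-2, f(0)) - 263)² = (8 - 263)² = (-255)² = 65025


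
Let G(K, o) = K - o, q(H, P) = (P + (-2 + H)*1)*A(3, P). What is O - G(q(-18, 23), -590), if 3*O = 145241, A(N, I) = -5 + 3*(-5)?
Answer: 143651/3 ≈ 47884.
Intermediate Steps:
A(N, I) = -20 (A(N, I) = -5 - 15 = -20)
q(H, P) = 40 - 20*H - 20*P (q(H, P) = (P + (-2 + H)*1)*(-20) = (P + (-2 + H))*(-20) = (-2 + H + P)*(-20) = 40 - 20*H - 20*P)
O = 145241/3 (O = (⅓)*145241 = 145241/3 ≈ 48414.)
O - G(q(-18, 23), -590) = 145241/3 - ((40 - 20*(-18) - 20*23) - 1*(-590)) = 145241/3 - ((40 + 360 - 460) + 590) = 145241/3 - (-60 + 590) = 145241/3 - 1*530 = 145241/3 - 530 = 143651/3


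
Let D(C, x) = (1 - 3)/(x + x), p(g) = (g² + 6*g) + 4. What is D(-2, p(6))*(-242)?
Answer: 121/38 ≈ 3.1842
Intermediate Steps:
p(g) = 4 + g² + 6*g
D(C, x) = -1/x (D(C, x) = -2*1/(2*x) = -1/x)
D(-2, p(6))*(-242) = -1/(4 + 6² + 6*6)*(-242) = -1/(4 + 36 + 36)*(-242) = -1/76*(-242) = 121/38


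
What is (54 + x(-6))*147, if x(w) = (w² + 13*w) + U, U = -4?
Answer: 1176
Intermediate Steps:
x(w) = -4 + w² + 13*w (x(w) = (w² + 13*w) - 4 = -4 + w² + 13*w)
(54 + x(-6))*147 = (54 + (-4 + (-6)² + 13*(-6)))*147 = (54 + (-4 + 36 - 78))*147 = (54 - 46)*147 = 8*147 = 1176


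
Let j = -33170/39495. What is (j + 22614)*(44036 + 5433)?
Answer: 8836219662088/7899 ≈ 1.1187e+9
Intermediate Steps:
j = -6634/7899 (j = -33170*1/39495 = -6634/7899 ≈ -0.83985)
(j + 22614)*(44036 + 5433) = (-6634/7899 + 22614)*(44036 + 5433) = (178621352/7899)*49469 = 8836219662088/7899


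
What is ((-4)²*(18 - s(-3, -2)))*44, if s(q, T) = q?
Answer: 14784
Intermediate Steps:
((-4)²*(18 - s(-3, -2)))*44 = ((-4)²*(18 - 1*(-3)))*44 = (16*(18 + 3))*44 = (16*21)*44 = 336*44 = 14784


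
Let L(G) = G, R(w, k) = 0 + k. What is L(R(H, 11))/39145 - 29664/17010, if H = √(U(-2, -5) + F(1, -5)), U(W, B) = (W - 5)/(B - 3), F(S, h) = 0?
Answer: -12900113/7398405 ≈ -1.7436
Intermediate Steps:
U(W, B) = (-5 + W)/(-3 + B)
H = √14/4 (H = √((-5 - 2)/(-3 - 5) + 0) = √(-7/(-8) + 0) = √(-⅛*(-7) + 0) = √(7/8 + 0) = √(7/8) = √14/4 ≈ 0.93541)
R(w, k) = k
L(R(H, 11))/39145 - 29664/17010 = 11/39145 - 29664/17010 = 11*(1/39145) - 29664*1/17010 = 11/39145 - 1648/945 = -12900113/7398405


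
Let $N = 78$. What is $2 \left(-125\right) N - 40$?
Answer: $-19540$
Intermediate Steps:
$2 \left(-125\right) N - 40 = 2 \left(-125\right) 78 - 40 = \left(-250\right) 78 - 40 = -19500 - 40 = -19540$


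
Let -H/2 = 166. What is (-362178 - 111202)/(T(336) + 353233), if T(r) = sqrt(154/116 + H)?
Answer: -9698379377320/7236866051941 + 1420140*I*sqrt(123598)/7236866051941 ≈ -1.3401 + 6.899e-5*I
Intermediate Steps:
H = -332 (H = -2*166 = -332)
T(r) = 3*I*sqrt(123598)/58 (T(r) = sqrt(154/116 - 332) = sqrt(154*(1/116) - 332) = sqrt(77/58 - 332) = sqrt(-19179/58) = 3*I*sqrt(123598)/58)
(-362178 - 111202)/(T(336) + 353233) = (-362178 - 111202)/(3*I*sqrt(123598)/58 + 353233) = -473380/(353233 + 3*I*sqrt(123598)/58)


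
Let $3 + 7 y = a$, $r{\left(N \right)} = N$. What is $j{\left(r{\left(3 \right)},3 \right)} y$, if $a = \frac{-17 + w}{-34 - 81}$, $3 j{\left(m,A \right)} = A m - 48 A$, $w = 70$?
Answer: $\frac{3582}{161} \approx 22.248$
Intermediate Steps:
$j{\left(m,A \right)} = - 16 A + \frac{A m}{3}$ ($j{\left(m,A \right)} = \frac{A m - 48 A}{3} = \frac{- 48 A + A m}{3} = - 16 A + \frac{A m}{3}$)
$a = - \frac{53}{115}$ ($a = \frac{-17 + 70}{-34 - 81} = \frac{53}{-115} = 53 \left(- \frac{1}{115}\right) = - \frac{53}{115} \approx -0.46087$)
$y = - \frac{398}{805}$ ($y = - \frac{3}{7} + \frac{1}{7} \left(- \frac{53}{115}\right) = - \frac{3}{7} - \frac{53}{805} = - \frac{398}{805} \approx -0.49441$)
$j{\left(r{\left(3 \right)},3 \right)} y = \frac{1}{3} \cdot 3 \left(-48 + 3\right) \left(- \frac{398}{805}\right) = \frac{1}{3} \cdot 3 \left(-45\right) \left(- \frac{398}{805}\right) = \left(-45\right) \left(- \frac{398}{805}\right) = \frac{3582}{161}$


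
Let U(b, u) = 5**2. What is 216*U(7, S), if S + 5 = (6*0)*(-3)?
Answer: 5400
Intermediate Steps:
S = -5 (S = -5 + (6*0)*(-3) = -5 + 0*(-3) = -5 + 0 = -5)
U(b, u) = 25
216*U(7, S) = 216*25 = 5400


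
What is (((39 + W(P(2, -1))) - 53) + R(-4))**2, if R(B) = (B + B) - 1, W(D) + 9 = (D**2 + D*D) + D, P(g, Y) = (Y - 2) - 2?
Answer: 169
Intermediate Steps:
P(g, Y) = -4 + Y (P(g, Y) = (-2 + Y) - 2 = -4 + Y)
W(D) = -9 + D + 2*D**2 (W(D) = -9 + ((D**2 + D*D) + D) = -9 + ((D**2 + D**2) + D) = -9 + (2*D**2 + D) = -9 + (D + 2*D**2) = -9 + D + 2*D**2)
R(B) = -1 + 2*B (R(B) = 2*B - 1 = -1 + 2*B)
(((39 + W(P(2, -1))) - 53) + R(-4))**2 = (((39 + (-9 + (-4 - 1) + 2*(-4 - 1)**2)) - 53) + (-1 + 2*(-4)))**2 = (((39 + (-9 - 5 + 2*(-5)**2)) - 53) + (-1 - 8))**2 = (((39 + (-9 - 5 + 2*25)) - 53) - 9)**2 = (((39 + (-9 - 5 + 50)) - 53) - 9)**2 = (((39 + 36) - 53) - 9)**2 = ((75 - 53) - 9)**2 = (22 - 9)**2 = 13**2 = 169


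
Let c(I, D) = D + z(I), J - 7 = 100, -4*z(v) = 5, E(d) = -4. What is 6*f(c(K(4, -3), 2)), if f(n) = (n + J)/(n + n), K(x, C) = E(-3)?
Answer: 431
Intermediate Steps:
z(v) = -5/4 (z(v) = -¼*5 = -5/4)
K(x, C) = -4
J = 107 (J = 7 + 100 = 107)
c(I, D) = -5/4 + D (c(I, D) = D - 5/4 = -5/4 + D)
f(n) = (107 + n)/(2*n) (f(n) = (n + 107)/(n + n) = (107 + n)/((2*n)) = (107 + n)*(1/(2*n)) = (107 + n)/(2*n))
6*f(c(K(4, -3), 2)) = 6*((107 + (-5/4 + 2))/(2*(-5/4 + 2))) = 6*((107 + ¾)/(2*(¾))) = 6*((½)*(4/3)*(431/4)) = 6*(431/6) = 431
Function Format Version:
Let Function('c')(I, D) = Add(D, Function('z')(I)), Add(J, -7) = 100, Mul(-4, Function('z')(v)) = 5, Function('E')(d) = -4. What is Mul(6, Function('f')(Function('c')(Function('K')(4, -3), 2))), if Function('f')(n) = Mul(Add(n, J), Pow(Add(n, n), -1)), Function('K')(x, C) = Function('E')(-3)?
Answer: 431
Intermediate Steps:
Function('z')(v) = Rational(-5, 4) (Function('z')(v) = Mul(Rational(-1, 4), 5) = Rational(-5, 4))
Function('K')(x, C) = -4
J = 107 (J = Add(7, 100) = 107)
Function('c')(I, D) = Add(Rational(-5, 4), D) (Function('c')(I, D) = Add(D, Rational(-5, 4)) = Add(Rational(-5, 4), D))
Function('f')(n) = Mul(Rational(1, 2), Pow(n, -1), Add(107, n)) (Function('f')(n) = Mul(Add(n, 107), Pow(Add(n, n), -1)) = Mul(Add(107, n), Pow(Mul(2, n), -1)) = Mul(Add(107, n), Mul(Rational(1, 2), Pow(n, -1))) = Mul(Rational(1, 2), Pow(n, -1), Add(107, n)))
Mul(6, Function('f')(Function('c')(Function('K')(4, -3), 2))) = Mul(6, Mul(Rational(1, 2), Pow(Add(Rational(-5, 4), 2), -1), Add(107, Add(Rational(-5, 4), 2)))) = Mul(6, Mul(Rational(1, 2), Pow(Rational(3, 4), -1), Add(107, Rational(3, 4)))) = Mul(6, Mul(Rational(1, 2), Rational(4, 3), Rational(431, 4))) = Mul(6, Rational(431, 6)) = 431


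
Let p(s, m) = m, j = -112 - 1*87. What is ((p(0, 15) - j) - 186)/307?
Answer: 28/307 ≈ 0.091205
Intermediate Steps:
j = -199 (j = -112 - 87 = -199)
((p(0, 15) - j) - 186)/307 = ((15 - 1*(-199)) - 186)/307 = ((15 + 199) - 186)*(1/307) = (214 - 186)*(1/307) = 28*(1/307) = 28/307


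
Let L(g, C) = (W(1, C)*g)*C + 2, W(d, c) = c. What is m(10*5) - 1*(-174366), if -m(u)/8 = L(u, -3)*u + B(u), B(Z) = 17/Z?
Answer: -160918/25 ≈ -6436.7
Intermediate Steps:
L(g, C) = 2 + g*C² (L(g, C) = (C*g)*C + 2 = g*C² + 2 = 2 + g*C²)
m(u) = -136/u - 8*u*(2 + 9*u) (m(u) = -8*((2 + u*(-3)²)*u + 17/u) = -8*((2 + u*9)*u + 17/u) = -8*((2 + 9*u)*u + 17/u) = -8*(u*(2 + 9*u) + 17/u) = -8*(17/u + u*(2 + 9*u)) = -136/u - 8*u*(2 + 9*u))
m(10*5) - 1*(-174366) = (-136/(10*5) - 72*(10*5)² - 160*5) - 1*(-174366) = (-136/50 - 72*50² - 16*50) + 174366 = (-136*1/50 - 72*2500 - 800) + 174366 = (-68/25 - 180000 - 800) + 174366 = -4520068/25 + 174366 = -160918/25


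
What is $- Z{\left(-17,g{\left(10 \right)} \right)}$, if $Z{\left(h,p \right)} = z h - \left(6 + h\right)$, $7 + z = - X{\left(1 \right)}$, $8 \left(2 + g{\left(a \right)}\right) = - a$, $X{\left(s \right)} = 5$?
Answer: $-215$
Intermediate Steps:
$g{\left(a \right)} = -2 - \frac{a}{8}$ ($g{\left(a \right)} = -2 + \frac{\left(-1\right) a}{8} = -2 - \frac{a}{8}$)
$z = -12$ ($z = -7 - 5 = -12$)
$Z{\left(h,p \right)} = -6 - 13 h$ ($Z{\left(h,p \right)} = - 12 h - \left(6 + h\right) = -6 - 13 h$)
$- Z{\left(-17,g{\left(10 \right)} \right)} = - (-6 - -221) = - (-6 + 221) = \left(-1\right) 215 = -215$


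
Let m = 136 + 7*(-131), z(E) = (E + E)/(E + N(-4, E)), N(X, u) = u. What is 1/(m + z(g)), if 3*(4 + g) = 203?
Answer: -1/780 ≈ -0.0012821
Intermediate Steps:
g = 191/3 (g = -4 + (⅓)*203 = -4 + 203/3 = 191/3 ≈ 63.667)
z(E) = 1 (z(E) = (E + E)/(E + E) = (2*E)/((2*E)) = (2*E)*(1/(2*E)) = 1)
m = -781 (m = 136 - 917 = -781)
1/(m + z(g)) = 1/(-781 + 1) = 1/(-780) = -1/780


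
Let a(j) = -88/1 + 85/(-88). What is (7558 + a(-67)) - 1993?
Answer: 481891/88 ≈ 5476.0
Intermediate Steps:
a(j) = -7829/88 (a(j) = -88*1 + 85*(-1/88) = -88 - 85/88 = -7829/88)
(7558 + a(-67)) - 1993 = (7558 - 7829/88) - 1993 = 657275/88 - 1993 = 481891/88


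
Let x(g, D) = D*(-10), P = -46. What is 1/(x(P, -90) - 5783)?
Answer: -1/4883 ≈ -0.00020479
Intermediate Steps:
x(g, D) = -10*D
1/(x(P, -90) - 5783) = 1/(-10*(-90) - 5783) = 1/(900 - 5783) = 1/(-4883) = -1/4883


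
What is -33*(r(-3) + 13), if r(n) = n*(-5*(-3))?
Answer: 1056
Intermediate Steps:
r(n) = 15*n (r(n) = n*15 = 15*n)
-33*(r(-3) + 13) = -33*(15*(-3) + 13) = -33*(-45 + 13) = -33*(-32) = 1056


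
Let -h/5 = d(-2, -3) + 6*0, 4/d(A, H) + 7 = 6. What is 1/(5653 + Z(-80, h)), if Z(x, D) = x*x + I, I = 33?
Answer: 1/12086 ≈ 8.2740e-5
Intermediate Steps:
d(A, H) = -4 (d(A, H) = 4/(-7 + 6) = 4/(-1) = 4*(-1) = -4)
h = 20 (h = -5*(-4 + 6*0) = -5*(-4 + 0) = -5*(-4) = 20)
Z(x, D) = 33 + x² (Z(x, D) = x*x + 33 = x² + 33 = 33 + x²)
1/(5653 + Z(-80, h)) = 1/(5653 + (33 + (-80)²)) = 1/(5653 + (33 + 6400)) = 1/(5653 + 6433) = 1/12086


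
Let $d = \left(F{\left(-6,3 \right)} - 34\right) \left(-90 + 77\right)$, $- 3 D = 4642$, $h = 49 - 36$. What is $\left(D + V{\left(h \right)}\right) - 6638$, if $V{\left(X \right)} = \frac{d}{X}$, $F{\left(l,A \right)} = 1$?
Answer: $- \frac{24457}{3} \approx -8152.3$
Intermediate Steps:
$h = 13$ ($h = 49 - 36 = 13$)
$D = - \frac{4642}{3}$ ($D = \left(- \frac{1}{3}\right) 4642 = - \frac{4642}{3} \approx -1547.3$)
$d = 429$ ($d = \left(1 - 34\right) \left(-90 + 77\right) = \left(-33\right) \left(-13\right) = 429$)
$V{\left(X \right)} = \frac{429}{X}$
$\left(D + V{\left(h \right)}\right) - 6638 = \left(- \frac{4642}{3} + \frac{429}{13}\right) - 6638 = \left(- \frac{4642}{3} + 429 \cdot \frac{1}{13}\right) - 6638 = \left(- \frac{4642}{3} + 33\right) - 6638 = - \frac{4543}{3} - 6638 = - \frac{24457}{3}$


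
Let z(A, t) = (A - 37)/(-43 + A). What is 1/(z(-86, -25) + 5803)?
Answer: 43/249570 ≈ 0.00017230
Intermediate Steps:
z(A, t) = (-37 + A)/(-43 + A)
1/(z(-86, -25) + 5803) = 1/((-37 - 86)/(-43 - 86) + 5803) = 1/(-123/(-129) + 5803) = 1/(-1/129*(-123) + 5803) = 1/(41/43 + 5803) = 1/(249570/43) = 43/249570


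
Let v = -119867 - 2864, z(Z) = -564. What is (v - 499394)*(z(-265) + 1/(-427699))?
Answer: 150070384193625/427699 ≈ 3.5088e+8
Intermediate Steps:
v = -122731
(v - 499394)*(z(-265) + 1/(-427699)) = (-122731 - 499394)*(-564 + 1/(-427699)) = -622125*(-564 - 1/427699) = -622125*(-241222237/427699) = 150070384193625/427699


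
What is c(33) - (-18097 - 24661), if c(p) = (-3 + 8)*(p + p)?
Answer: 43088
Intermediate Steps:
c(p) = 10*p (c(p) = 5*(2*p) = 10*p)
c(33) - (-18097 - 24661) = 10*33 - (-18097 - 24661) = 330 - 1*(-42758) = 330 + 42758 = 43088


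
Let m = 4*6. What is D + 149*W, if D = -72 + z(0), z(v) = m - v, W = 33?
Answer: 4869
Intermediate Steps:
m = 24
z(v) = 24 - v
D = -48 (D = -72 + (24 - 1*0) = -72 + (24 + 0) = -72 + 24 = -48)
D + 149*W = -48 + 149*33 = -48 + 4917 = 4869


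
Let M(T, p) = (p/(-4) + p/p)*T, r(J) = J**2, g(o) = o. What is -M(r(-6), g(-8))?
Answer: -108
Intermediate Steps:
M(T, p) = T*(1 - p/4) (M(T, p) = (p*(-1/4) + 1)*T = (-p/4 + 1)*T = (1 - p/4)*T = T*(1 - p/4))
-M(r(-6), g(-8)) = -(-6)**2*(4 - 1*(-8))/4 = -36*(4 + 8)/4 = -36*12/4 = -1*108 = -108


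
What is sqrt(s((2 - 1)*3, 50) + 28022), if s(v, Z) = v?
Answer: 5*sqrt(1121) ≈ 167.41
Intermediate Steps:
sqrt(s((2 - 1)*3, 50) + 28022) = sqrt((2 - 1)*3 + 28022) = sqrt(1*3 + 28022) = sqrt(3 + 28022) = sqrt(28025) = 5*sqrt(1121)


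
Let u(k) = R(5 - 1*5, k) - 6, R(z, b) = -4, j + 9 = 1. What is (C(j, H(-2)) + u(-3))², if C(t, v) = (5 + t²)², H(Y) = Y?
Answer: 22572001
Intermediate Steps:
j = -8 (j = -9 + 1 = -8)
u(k) = -10 (u(k) = -4 - 6 = -10)
(C(j, H(-2)) + u(-3))² = ((5 + (-8)²)² - 10)² = ((5 + 64)² - 10)² = (69² - 10)² = (4761 - 10)² = 4751² = 22572001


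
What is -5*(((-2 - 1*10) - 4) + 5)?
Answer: 55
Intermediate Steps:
-5*(((-2 - 1*10) - 4) + 5) = -5*(((-2 - 10) - 4) + 5) = -5*((-12 - 4) + 5) = -5*(-16 + 5) = -5*(-11) = 55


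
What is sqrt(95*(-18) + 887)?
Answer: I*sqrt(823) ≈ 28.688*I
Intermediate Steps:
sqrt(95*(-18) + 887) = sqrt(-1710 + 887) = sqrt(-823) = I*sqrt(823)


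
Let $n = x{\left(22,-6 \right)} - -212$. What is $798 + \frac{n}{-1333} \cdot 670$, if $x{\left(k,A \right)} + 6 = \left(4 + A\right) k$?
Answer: $\frac{955194}{1333} \approx 716.57$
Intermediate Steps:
$x{\left(k,A \right)} = -6 + k \left(4 + A\right)$ ($x{\left(k,A \right)} = -6 + \left(4 + A\right) k = -6 + k \left(4 + A\right)$)
$n = 162$ ($n = \left(-6 + 4 \cdot 22 - 132\right) - -212 = \left(-6 + 88 - 132\right) + 212 = -50 + 212 = 162$)
$798 + \frac{n}{-1333} \cdot 670 = 798 + \frac{162}{-1333} \cdot 670 = 798 + 162 \left(- \frac{1}{1333}\right) 670 = 798 - \frac{108540}{1333} = \frac{955194}{1333}$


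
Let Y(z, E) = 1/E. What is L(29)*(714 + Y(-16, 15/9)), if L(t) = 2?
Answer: 7146/5 ≈ 1429.2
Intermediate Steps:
L(29)*(714 + Y(-16, 15/9)) = 2*(714 + 1/(15/9)) = 2*(714 + 1/(15*(⅑))) = 2*(714 + 1/(5/3)) = 2*(714 + ⅗) = 2*(3573/5) = 7146/5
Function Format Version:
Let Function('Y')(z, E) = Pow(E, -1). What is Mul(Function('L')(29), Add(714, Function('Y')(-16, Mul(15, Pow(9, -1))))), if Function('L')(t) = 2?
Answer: Rational(7146, 5) ≈ 1429.2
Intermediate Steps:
Mul(Function('L')(29), Add(714, Function('Y')(-16, Mul(15, Pow(9, -1))))) = Mul(2, Add(714, Pow(Mul(15, Pow(9, -1)), -1))) = Mul(2, Add(714, Pow(Mul(15, Rational(1, 9)), -1))) = Mul(2, Add(714, Pow(Rational(5, 3), -1))) = Mul(2, Add(714, Rational(3, 5))) = Mul(2, Rational(3573, 5)) = Rational(7146, 5)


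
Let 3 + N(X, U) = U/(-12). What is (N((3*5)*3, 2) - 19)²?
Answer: 17689/36 ≈ 491.36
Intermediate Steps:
N(X, U) = -3 - U/12 (N(X, U) = -3 + U/(-12) = -3 + U*(-1/12) = -3 - U/12)
(N((3*5)*3, 2) - 19)² = ((-3 - 1/12*2) - 19)² = ((-3 - ⅙) - 19)² = (-19/6 - 19)² = (-133/6)² = 17689/36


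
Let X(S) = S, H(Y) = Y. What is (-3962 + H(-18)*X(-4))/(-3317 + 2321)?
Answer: 1945/498 ≈ 3.9056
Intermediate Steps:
(-3962 + H(-18)*X(-4))/(-3317 + 2321) = (-3962 - 18*(-4))/(-3317 + 2321) = (-3962 + 72)/(-996) = -3890*(-1/996) = 1945/498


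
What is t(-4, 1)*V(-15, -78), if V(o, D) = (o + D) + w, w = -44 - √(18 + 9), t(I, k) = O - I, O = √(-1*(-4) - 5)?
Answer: -(4 + I)*(137 + 3*√3) ≈ -568.78 - 142.2*I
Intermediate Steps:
O = I (O = √(4 - 5) = √(-1) = I ≈ 1.0*I)
t(I, k) = I - I
w = -44 - 3*√3 (w = -44 - √27 = -44 - 3*√3 ≈ -49.196)
V(o, D) = -44 + D + o - 3*√3 (V(o, D) = (o + D) + (-44 - 3*√3) = (D + o) + (-44 - 3*√3) = -44 + D + o - 3*√3)
t(-4, 1)*V(-15, -78) = (I - 1*(-4))*(-44 - 78 - 15 - 3*√3) = (I + 4)*(-137 - 3*√3) = (4 + I)*(-137 - 3*√3) = (-137 - 3*√3)*(4 + I)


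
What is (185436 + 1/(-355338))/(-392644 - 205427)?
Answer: -65892457367/212517352998 ≈ -0.31006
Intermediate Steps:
(185436 + 1/(-355338))/(-392644 - 205427) = (185436 - 1/355338)/(-598071) = (65892457367/355338)*(-1/598071) = -65892457367/212517352998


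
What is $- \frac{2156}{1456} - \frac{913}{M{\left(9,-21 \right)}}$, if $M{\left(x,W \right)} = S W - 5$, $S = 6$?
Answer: $\frac{37389}{6812} \approx 5.4887$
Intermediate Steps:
$M{\left(x,W \right)} = -5 + 6 W$ ($M{\left(x,W \right)} = 6 W - 5 = -5 + 6 W$)
$- \frac{2156}{1456} - \frac{913}{M{\left(9,-21 \right)}} = - \frac{2156}{1456} - \frac{913}{-5 + 6 \left(-21\right)} = \left(-2156\right) \frac{1}{1456} - \frac{913}{-5 - 126} = - \frac{77}{52} - \frac{913}{-131} = - \frac{77}{52} - - \frac{913}{131} = - \frac{77}{52} + \frac{913}{131} = \frac{37389}{6812}$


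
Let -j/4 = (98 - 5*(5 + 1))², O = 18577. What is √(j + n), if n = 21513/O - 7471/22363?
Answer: 2*I*√798012635076207168761/415437451 ≈ 136.0*I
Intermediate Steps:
j = -18496 (j = -4*(98 - 5*(5 + 1))² = -4*(98 - 5*6)² = -4*(98 - 30)² = -4*68² = -4*4624 = -18496)
n = 342306452/415437451 (n = 21513/18577 - 7471/22363 = 342306452/415437451 ≈ 0.82397)
√(j + n) = √(-18496 + 342306452/415437451) = √(-7683588787244/415437451) = 2*I*√798012635076207168761/415437451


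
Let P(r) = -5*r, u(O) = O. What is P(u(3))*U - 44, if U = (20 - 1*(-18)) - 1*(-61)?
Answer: -1529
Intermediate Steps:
U = 99 (U = (20 + 18) + 61 = 38 + 61 = 99)
P(u(3))*U - 44 = -5*3*99 - 44 = -15*99 - 44 = -1485 - 44 = -1529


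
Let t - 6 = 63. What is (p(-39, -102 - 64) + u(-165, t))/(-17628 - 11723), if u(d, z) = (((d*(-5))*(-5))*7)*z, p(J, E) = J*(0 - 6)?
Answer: 1992141/29351 ≈ 67.873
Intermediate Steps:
t = 69 (t = 6 + 63 = 69)
p(J, E) = -6*J (p(J, E) = J*(-6) = -6*J)
u(d, z) = 175*d*z (u(d, z) = ((-5*d*(-5))*7)*z = ((25*d)*7)*z = (175*d)*z = 175*d*z)
(p(-39, -102 - 64) + u(-165, t))/(-17628 - 11723) = (-6*(-39) + 175*(-165)*69)/(-17628 - 11723) = (234 - 1992375)/(-29351) = -1992141*(-1/29351) = 1992141/29351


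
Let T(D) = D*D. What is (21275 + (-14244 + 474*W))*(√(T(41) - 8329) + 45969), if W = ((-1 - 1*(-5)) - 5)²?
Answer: 344997345 + 15010*I*√1662 ≈ 3.45e+8 + 6.1192e+5*I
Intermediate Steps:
W = 1 (W = ((-1 + 5) - 5)² = (4 - 5)² = (-1)² = 1)
T(D) = D²
(21275 + (-14244 + 474*W))*(√(T(41) - 8329) + 45969) = (21275 + (-14244 + 474*1))*(√(41² - 8329) + 45969) = (21275 + (-14244 + 474))*(√(1681 - 8329) + 45969) = (21275 - 13770)*(√(-6648) + 45969) = 7505*(2*I*√1662 + 45969) = 7505*(45969 + 2*I*√1662) = 344997345 + 15010*I*√1662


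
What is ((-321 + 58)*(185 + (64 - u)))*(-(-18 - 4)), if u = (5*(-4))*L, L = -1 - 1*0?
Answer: -1324994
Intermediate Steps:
L = -1 (L = -1 + 0 = -1)
u = 20 (u = (5*(-4))*(-1) = -20*(-1) = 20)
((-321 + 58)*(185 + (64 - u)))*(-(-18 - 4)) = ((-321 + 58)*(185 + (64 - 1*20)))*(-(-18 - 4)) = (-263*(185 + (64 - 20)))*(-1*(-22)) = -263*(185 + 44)*22 = -263*229*22 = -60227*22 = -1324994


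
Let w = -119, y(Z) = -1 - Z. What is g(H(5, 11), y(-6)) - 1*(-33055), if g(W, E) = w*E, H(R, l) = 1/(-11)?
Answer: 32460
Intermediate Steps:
H(R, l) = -1/11
g(W, E) = -119*E
g(H(5, 11), y(-6)) - 1*(-33055) = -119*(-1 - 1*(-6)) - 1*(-33055) = -119*(-1 + 6) + 33055 = -119*5 + 33055 = -595 + 33055 = 32460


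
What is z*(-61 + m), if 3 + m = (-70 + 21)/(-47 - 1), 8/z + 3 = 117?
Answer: -3023/684 ≈ -4.4196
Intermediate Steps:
z = 4/57 (z = 8/(-3 + 117) = 8/114 = 8*(1/114) = 4/57 ≈ 0.070175)
m = -95/48 (m = -3 + (-70 + 21)/(-47 - 1) = -3 - 49/(-48) = -3 - 49*(-1/48) = -3 + 49/48 = -95/48 ≈ -1.9792)
z*(-61 + m) = 4*(-61 - 95/48)/57 = (4/57)*(-3023/48) = -3023/684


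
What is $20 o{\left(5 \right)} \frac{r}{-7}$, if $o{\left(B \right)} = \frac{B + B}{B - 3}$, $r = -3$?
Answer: $\frac{300}{7} \approx 42.857$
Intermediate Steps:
$o{\left(B \right)} = \frac{2 B}{-3 + B}$
$20 o{\left(5 \right)} \frac{r}{-7} = 20 \cdot 2 \cdot 5 \frac{1}{-3 + 5} \left(- \frac{3}{-7}\right) = 20 \cdot 2 \cdot 5 \cdot \frac{1}{2} \left(\left(-3\right) \left(- \frac{1}{7}\right)\right) = 20 \cdot 2 \cdot 5 \cdot \frac{1}{2} \cdot \frac{3}{7} = 20 \cdot 5 \cdot \frac{3}{7} = 100 \cdot \frac{3}{7} = \frac{300}{7}$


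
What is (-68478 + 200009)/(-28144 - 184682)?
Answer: -131531/212826 ≈ -0.61802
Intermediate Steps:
(-68478 + 200009)/(-28144 - 184682) = 131531/(-212826) = 131531*(-1/212826) = -131531/212826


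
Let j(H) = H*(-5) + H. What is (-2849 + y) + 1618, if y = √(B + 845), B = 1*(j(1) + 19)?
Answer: -1231 + 2*√215 ≈ -1201.7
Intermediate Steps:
j(H) = -4*H (j(H) = -5*H + H = -4*H)
B = 15 (B = 1*(-4*1 + 19) = 1*(-4 + 19) = 1*15 = 15)
y = 2*√215 (y = √(15 + 845) = √860 = 2*√215 ≈ 29.326)
(-2849 + y) + 1618 = (-2849 + 2*√215) + 1618 = -1231 + 2*√215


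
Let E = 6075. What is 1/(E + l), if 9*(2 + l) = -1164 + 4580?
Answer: 9/58073 ≈ 0.00015498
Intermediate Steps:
l = 3398/9 (l = -2 + (-1164 + 4580)/9 = -2 + (1/9)*3416 = -2 + 3416/9 = 3398/9 ≈ 377.56)
1/(E + l) = 1/(6075 + 3398/9) = 1/(58073/9) = 9/58073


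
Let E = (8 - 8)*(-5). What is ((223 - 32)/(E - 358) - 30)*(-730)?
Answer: 3989815/179 ≈ 22289.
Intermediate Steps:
E = 0 (E = 0*(-5) = 0)
((223 - 32)/(E - 358) - 30)*(-730) = ((223 - 32)/(0 - 358) - 30)*(-730) = (191/(-358) - 30)*(-730) = (191*(-1/358) - 30)*(-730) = (-191/358 - 30)*(-730) = -10931/358*(-730) = 3989815/179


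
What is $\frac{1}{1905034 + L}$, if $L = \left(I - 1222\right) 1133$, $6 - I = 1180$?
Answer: $- \frac{1}{809634} \approx -1.2351 \cdot 10^{-6}$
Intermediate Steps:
$I = -1174$ ($I = 6 - 1180 = -1174$)
$L = -2714668$ ($L = \left(-1174 - 1222\right) 1133 = \left(-2396\right) 1133 = -2714668$)
$\frac{1}{1905034 + L} = \frac{1}{1905034 - 2714668} = \frac{1}{-809634} = - \frac{1}{809634}$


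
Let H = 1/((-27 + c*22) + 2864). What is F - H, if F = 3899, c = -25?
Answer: 8917012/2287 ≈ 3899.0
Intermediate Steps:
H = 1/2287 (H = 1/((-27 - 25*22) + 2864) = 1/((-27 - 550) + 2864) = 1/(-577 + 2864) = 1/2287 ≈ 0.00043725)
F - H = 3899 - 1*1/2287 = 3899 - 1/2287 = 8917012/2287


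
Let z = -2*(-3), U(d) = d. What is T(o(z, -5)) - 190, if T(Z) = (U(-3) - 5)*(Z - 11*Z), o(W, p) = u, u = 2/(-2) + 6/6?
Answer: -190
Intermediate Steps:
z = 6
u = 0 (u = 2*(-1/2) + 6*(1/6) = -1 + 1 = 0)
o(W, p) = 0
T(Z) = 80*Z (T(Z) = (-3 - 5)*(Z - 11*Z) = -(-80)*Z = 80*Z)
T(o(z, -5)) - 190 = 80*0 - 190 = 0 - 190 = -190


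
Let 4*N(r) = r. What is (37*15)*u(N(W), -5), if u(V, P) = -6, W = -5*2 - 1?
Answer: -3330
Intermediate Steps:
W = -11 (W = -10 - 1 = -11)
N(r) = r/4
(37*15)*u(N(W), -5) = (37*15)*(-6) = 555*(-6) = -3330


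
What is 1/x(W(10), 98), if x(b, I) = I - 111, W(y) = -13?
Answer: -1/13 ≈ -0.076923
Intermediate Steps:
x(b, I) = -111 + I
1/x(W(10), 98) = 1/(-111 + 98) = 1/(-13) = -1/13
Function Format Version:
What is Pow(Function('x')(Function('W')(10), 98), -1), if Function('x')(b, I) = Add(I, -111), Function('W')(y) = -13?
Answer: Rational(-1, 13) ≈ -0.076923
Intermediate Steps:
Function('x')(b, I) = Add(-111, I)
Pow(Function('x')(Function('W')(10), 98), -1) = Pow(Add(-111, 98), -1) = Pow(-13, -1) = Rational(-1, 13)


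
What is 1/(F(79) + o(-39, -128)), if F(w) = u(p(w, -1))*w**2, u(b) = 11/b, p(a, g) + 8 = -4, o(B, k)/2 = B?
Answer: -12/69587 ≈ -0.00017245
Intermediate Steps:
o(B, k) = 2*B
p(a, g) = -12 (p(a, g) = -8 - 4 = -12)
F(w) = -11*w**2/12 (F(w) = (11/(-12))*w**2 = (11*(-1/12))*w**2 = -11*w**2/12)
1/(F(79) + o(-39, -128)) = 1/(-11/12*79**2 + 2*(-39)) = 1/(-11/12*6241 - 78) = 1/(-68651/12 - 78) = 1/(-69587/12) = -12/69587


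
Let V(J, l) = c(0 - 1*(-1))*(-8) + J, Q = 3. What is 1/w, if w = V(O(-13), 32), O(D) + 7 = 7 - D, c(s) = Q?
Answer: -1/11 ≈ -0.090909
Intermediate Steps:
c(s) = 3
O(D) = -D (O(D) = -7 + (7 - D) = -D)
V(J, l) = -24 + J (V(J, l) = 3*(-8) + J = -24 + J)
w = -11 (w = -24 - 1*(-13) = -24 + 13 = -11)
1/w = 1/(-11) = -1/11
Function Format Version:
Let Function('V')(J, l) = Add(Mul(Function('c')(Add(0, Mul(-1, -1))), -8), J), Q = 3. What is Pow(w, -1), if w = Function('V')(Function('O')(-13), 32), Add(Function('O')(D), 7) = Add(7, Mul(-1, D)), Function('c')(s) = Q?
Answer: Rational(-1, 11) ≈ -0.090909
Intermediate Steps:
Function('c')(s) = 3
Function('O')(D) = Mul(-1, D) (Function('O')(D) = Add(-7, Add(7, Mul(-1, D))) = Mul(-1, D))
Function('V')(J, l) = Add(-24, J) (Function('V')(J, l) = Add(Mul(3, -8), J) = Add(-24, J))
w = -11 (w = Add(-24, Mul(-1, -13)) = Add(-24, 13) = -11)
Pow(w, -1) = Pow(-11, -1) = Rational(-1, 11)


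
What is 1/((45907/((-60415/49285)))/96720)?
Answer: -1168667760/452505299 ≈ -2.5827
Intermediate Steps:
1/((45907/((-60415/49285)))/96720) = 1/((45907/((-60415*1/49285)))*(1/96720)) = 1/((45907/(-12083/9857))*(1/96720)) = 1/((45907*(-9857/12083))*(1/96720)) = 1/(-452505299/12083*1/96720) = 1/(-452505299/1168667760) = -1168667760/452505299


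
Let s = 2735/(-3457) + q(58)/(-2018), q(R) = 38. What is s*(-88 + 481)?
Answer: -1110342114/3488113 ≈ -318.32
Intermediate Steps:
s = -2825298/3488113 (s = 2735/(-3457) + 38/(-2018) = 2735*(-1/3457) + 38*(-1/2018) = -2735/3457 - 19/1009 = -2825298/3488113 ≈ -0.80998)
s*(-88 + 481) = -2825298*(-88 + 481)/3488113 = -2825298/3488113*393 = -1110342114/3488113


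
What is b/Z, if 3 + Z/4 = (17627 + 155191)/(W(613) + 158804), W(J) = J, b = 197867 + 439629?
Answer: -2822991662/33937 ≈ -83183.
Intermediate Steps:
b = 637496
Z = -135748/17713 (Z = -12 + 4*((17627 + 155191)/(613 + 158804)) = -12 + 4*(172818/159417) = -12 + 4*(172818*(1/159417)) = -12 + 4*(19202/17713) = -12 + 76808/17713 = -135748/17713 ≈ -7.6637)
b/Z = 637496/(-135748/17713) = 637496*(-17713/135748) = -2822991662/33937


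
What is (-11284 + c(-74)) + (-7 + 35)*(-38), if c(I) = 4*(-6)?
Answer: -12372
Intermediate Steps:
c(I) = -24
(-11284 + c(-74)) + (-7 + 35)*(-38) = (-11284 - 24) + (-7 + 35)*(-38) = -11308 + 28*(-38) = -11308 - 1064 = -12372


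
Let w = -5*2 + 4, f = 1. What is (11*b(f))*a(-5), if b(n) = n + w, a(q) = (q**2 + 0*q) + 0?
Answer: -1375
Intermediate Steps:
w = -6 (w = -10 + 4 = -6)
a(q) = q**2 (a(q) = (q**2 + 0) + 0 = q**2 + 0 = q**2)
b(n) = -6 + n (b(n) = n - 6 = -6 + n)
(11*b(f))*a(-5) = (11*(-6 + 1))*(-5)**2 = (11*(-5))*25 = -55*25 = -1375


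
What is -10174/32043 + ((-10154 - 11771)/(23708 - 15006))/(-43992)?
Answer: -1298030565347/4088883159504 ≈ -0.31745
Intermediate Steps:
-10174/32043 + ((-10154 - 11771)/(23708 - 15006))/(-43992) = -10174*1/32043 - 21925/8702*(-1/43992) = -10174/32043 - 21925*1/8702*(-1/43992) = -10174/32043 - 21925/8702*(-1/43992) = -10174/32043 + 21925/382818384 = -1298030565347/4088883159504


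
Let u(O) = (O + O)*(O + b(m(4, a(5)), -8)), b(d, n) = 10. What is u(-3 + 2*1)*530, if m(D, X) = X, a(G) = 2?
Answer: -9540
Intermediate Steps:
u(O) = 2*O*(10 + O) (u(O) = (O + O)*(O + 10) = (2*O)*(10 + O) = 2*O*(10 + O))
u(-3 + 2*1)*530 = (2*(-3 + 2*1)*(10 + (-3 + 2*1)))*530 = (2*(-3 + 2)*(10 + (-3 + 2)))*530 = (2*(-1)*(10 - 1))*530 = (2*(-1)*9)*530 = -18*530 = -9540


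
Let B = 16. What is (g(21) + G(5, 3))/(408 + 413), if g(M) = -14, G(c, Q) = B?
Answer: 2/821 ≈ 0.0024361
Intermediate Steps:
G(c, Q) = 16
(g(21) + G(5, 3))/(408 + 413) = (-14 + 16)/(408 + 413) = 2/821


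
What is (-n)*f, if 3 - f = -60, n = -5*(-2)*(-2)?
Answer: 1260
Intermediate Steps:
n = -20 (n = 10*(-2) = -20)
f = 63 (f = 3 - 1*(-60) = 3 + 60 = 63)
(-n)*f = -1*(-20)*63 = 20*63 = 1260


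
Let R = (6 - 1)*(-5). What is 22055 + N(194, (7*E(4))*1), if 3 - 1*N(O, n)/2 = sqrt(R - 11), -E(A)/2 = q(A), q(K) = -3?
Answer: 22061 - 12*I ≈ 22061.0 - 12.0*I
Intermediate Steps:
R = -25 (R = 5*(-5) = -25)
E(A) = 6 (E(A) = -2*(-3) = 6)
N(O, n) = 6 - 12*I (N(O, n) = 6 - 2*sqrt(-25 - 11) = 6 - 12*I)
22055 + N(194, (7*E(4))*1) = 22055 + (6 - 12*I) = 22061 - 12*I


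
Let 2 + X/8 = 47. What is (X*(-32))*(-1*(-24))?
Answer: -276480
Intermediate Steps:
X = 360 (X = -16 + 8*47 = -16 + 376 = 360)
(X*(-32))*(-1*(-24)) = (360*(-32))*(-1*(-24)) = -11520*24 = -276480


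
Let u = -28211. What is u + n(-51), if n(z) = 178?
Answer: -28033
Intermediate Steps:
u + n(-51) = -28211 + 178 = -28033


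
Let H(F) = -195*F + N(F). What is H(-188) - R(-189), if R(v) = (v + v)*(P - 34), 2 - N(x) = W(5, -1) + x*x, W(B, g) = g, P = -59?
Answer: -33835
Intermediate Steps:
N(x) = 3 - x² (N(x) = 2 - (-1 + x*x) = 2 - (-1 + x²) = 2 + (1 - x²) = 3 - x²)
R(v) = -186*v (R(v) = (v + v)*(-59 - 34) = (2*v)*(-93) = -186*v)
H(F) = 3 - F² - 195*F (H(F) = -195*F + (3 - F²) = 3 - F² - 195*F)
H(-188) - R(-189) = (3 - 1*(-188)² - 195*(-188)) - (-186)*(-189) = (3 - 1*35344 + 36660) - 1*35154 = (3 - 35344 + 36660) - 35154 = 1319 - 35154 = -33835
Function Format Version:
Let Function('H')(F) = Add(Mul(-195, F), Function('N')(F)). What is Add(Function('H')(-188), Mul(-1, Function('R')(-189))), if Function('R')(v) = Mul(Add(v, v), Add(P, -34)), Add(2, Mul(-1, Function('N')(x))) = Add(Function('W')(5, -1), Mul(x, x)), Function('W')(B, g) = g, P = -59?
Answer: -33835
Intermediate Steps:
Function('N')(x) = Add(3, Mul(-1, Pow(x, 2))) (Function('N')(x) = Add(2, Mul(-1, Add(-1, Mul(x, x)))) = Add(2, Mul(-1, Add(-1, Pow(x, 2)))) = Add(2, Add(1, Mul(-1, Pow(x, 2)))) = Add(3, Mul(-1, Pow(x, 2))))
Function('R')(v) = Mul(-186, v) (Function('R')(v) = Mul(Add(v, v), Add(-59, -34)) = Mul(Mul(2, v), -93) = Mul(-186, v))
Function('H')(F) = Add(3, Mul(-1, Pow(F, 2)), Mul(-195, F)) (Function('H')(F) = Add(Mul(-195, F), Add(3, Mul(-1, Pow(F, 2)))) = Add(3, Mul(-1, Pow(F, 2)), Mul(-195, F)))
Add(Function('H')(-188), Mul(-1, Function('R')(-189))) = Add(Add(3, Mul(-1, Pow(-188, 2)), Mul(-195, -188)), Mul(-1, Mul(-186, -189))) = Add(Add(3, Mul(-1, 35344), 36660), Mul(-1, 35154)) = Add(Add(3, -35344, 36660), -35154) = Add(1319, -35154) = -33835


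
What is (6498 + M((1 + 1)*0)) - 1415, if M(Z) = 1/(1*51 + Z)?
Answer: 259234/51 ≈ 5083.0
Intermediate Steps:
M(Z) = 1/(51 + Z)
(6498 + M((1 + 1)*0)) - 1415 = (6498 + 1/(51 + (1 + 1)*0)) - 1415 = (6498 + 1/(51 + 2*0)) - 1415 = (6498 + 1/(51 + 0)) - 1415 = (6498 + 1/51) - 1415 = 331399/51 - 1415 = 259234/51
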